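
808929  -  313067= 495862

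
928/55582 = 464/27791  =  0.02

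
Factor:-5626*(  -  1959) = 11021334 = 2^1*3^1*29^1*97^1*653^1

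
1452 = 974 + 478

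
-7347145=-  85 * 86437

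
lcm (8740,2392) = 227240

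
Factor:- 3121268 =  - 2^2 * 17^1*197^1*233^1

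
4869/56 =86+53/56 = 86.95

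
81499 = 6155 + 75344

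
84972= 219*388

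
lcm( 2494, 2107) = 122206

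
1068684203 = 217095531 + 851588672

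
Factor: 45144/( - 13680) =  - 2^ (-1 ) * 3^1*5^(-1)*11^1 = -  33/10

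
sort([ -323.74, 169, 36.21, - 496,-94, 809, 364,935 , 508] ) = [ - 496, - 323.74,-94,36.21,169,364, 508, 809, 935]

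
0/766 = 0 = 0.00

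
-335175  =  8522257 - 8857432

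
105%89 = 16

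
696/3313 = 696/3313 = 0.21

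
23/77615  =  23/77615 = 0.00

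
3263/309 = 10  +  173/309=10.56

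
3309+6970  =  10279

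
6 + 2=8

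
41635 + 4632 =46267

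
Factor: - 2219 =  - 7^1*317^1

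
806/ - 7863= - 806/7863 = - 0.10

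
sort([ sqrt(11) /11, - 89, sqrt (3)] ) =[ -89,sqrt( 11 )/11,  sqrt( 3 ) ] 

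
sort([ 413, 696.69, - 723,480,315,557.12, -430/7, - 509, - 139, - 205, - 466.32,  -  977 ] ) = [ -977, - 723,-509, -466.32,-205, - 139, - 430/7,315,413,  480,  557.12, 696.69]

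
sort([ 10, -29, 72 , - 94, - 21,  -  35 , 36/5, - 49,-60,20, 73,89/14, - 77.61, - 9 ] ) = [ - 94 , - 77.61, - 60, - 49, - 35, - 29, - 21, - 9,89/14,36/5,  10 , 20,72,73 ]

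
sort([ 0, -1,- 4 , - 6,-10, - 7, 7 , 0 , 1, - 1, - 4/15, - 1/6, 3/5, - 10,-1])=[-10,  -  10, - 7, - 6, - 4, - 1, - 1,- 1, - 4/15, - 1/6, 0, 0, 3/5,1, 7]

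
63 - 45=18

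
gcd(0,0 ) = 0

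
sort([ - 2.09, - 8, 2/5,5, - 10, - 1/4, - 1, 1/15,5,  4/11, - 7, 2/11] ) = [ - 10, - 8, - 7, - 2.09, - 1 ,-1/4,1/15,  2/11,4/11,2/5,5,5] 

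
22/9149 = 22/9149=0.00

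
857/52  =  16 + 25/52 = 16.48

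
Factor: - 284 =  - 2^2 * 71^1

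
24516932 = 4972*4931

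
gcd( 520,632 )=8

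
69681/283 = 246 + 63/283 = 246.22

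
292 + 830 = 1122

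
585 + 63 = 648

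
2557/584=2557/584 = 4.38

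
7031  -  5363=1668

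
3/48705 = 1/16235 = 0.00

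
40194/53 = 758 + 20/53 = 758.38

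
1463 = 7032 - 5569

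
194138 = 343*566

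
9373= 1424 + 7949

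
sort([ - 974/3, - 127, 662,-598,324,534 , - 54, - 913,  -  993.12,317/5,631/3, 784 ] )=[-993.12, - 913, -598 ,- 974/3,- 127,-54,317/5, 631/3 , 324, 534, 662,784 ]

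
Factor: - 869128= - 2^3*13^1*61^1*137^1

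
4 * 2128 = 8512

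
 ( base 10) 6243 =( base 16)1863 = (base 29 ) 7C8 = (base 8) 14143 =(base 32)633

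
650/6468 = 325/3234 = 0.10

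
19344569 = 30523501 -11178932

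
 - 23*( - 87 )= 2001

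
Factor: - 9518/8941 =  - 2^1*4759^1*8941^( - 1 )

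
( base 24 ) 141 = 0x2A1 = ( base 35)J8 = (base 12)481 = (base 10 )673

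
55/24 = 2 + 7/24= 2.29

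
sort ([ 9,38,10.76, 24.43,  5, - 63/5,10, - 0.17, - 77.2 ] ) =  [ - 77.2,-63/5, - 0.17,5,9,10, 10.76,24.43,38]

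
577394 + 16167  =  593561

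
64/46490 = 32/23245= 0.00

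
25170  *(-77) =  - 1938090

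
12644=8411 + 4233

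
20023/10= 2002 + 3/10 = 2002.30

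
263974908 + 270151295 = 534126203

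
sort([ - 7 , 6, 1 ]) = [ - 7,1,6 ] 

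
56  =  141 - 85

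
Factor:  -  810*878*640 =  -2^9*3^4*5^2 * 439^1 = - 455155200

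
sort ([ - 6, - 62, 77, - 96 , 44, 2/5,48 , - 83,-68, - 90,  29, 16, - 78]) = [ - 96, - 90, - 83, - 78, - 68,-62 , - 6, 2/5, 16,  29,44, 48,77 ]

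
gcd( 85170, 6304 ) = 2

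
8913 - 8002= 911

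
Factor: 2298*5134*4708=2^4*3^1*11^1*17^1 * 107^1*151^1*383^1 = 55544663856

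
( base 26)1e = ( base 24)1g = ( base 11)37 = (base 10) 40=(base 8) 50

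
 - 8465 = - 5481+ - 2984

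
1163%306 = 245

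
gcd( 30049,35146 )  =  1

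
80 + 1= 81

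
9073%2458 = 1699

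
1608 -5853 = - 4245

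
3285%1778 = 1507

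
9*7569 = 68121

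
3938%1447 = 1044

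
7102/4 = 1775 + 1/2 = 1775.50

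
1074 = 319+755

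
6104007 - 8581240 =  - 2477233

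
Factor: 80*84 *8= 2^9*3^1*5^1 * 7^1 = 53760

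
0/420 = 0  =  0.00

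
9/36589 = 9/36589 =0.00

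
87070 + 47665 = 134735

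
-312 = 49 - 361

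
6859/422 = 6859/422 = 16.25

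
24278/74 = 328 +3/37 = 328.08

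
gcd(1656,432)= 72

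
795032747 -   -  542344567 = 1337377314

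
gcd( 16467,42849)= 3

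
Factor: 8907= 3^1*2969^1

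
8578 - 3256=5322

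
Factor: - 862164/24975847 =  - 2^2*3^5*13^( - 1 )*41^( - 1)*47^(- 1)* 887^1*997^( - 1)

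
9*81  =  729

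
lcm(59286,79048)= 237144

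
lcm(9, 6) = 18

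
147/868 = 21/124 =0.17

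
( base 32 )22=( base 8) 102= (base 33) 20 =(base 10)66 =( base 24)2I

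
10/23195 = 2/4639 = 0.00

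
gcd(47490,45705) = 15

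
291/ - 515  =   - 291/515 = - 0.57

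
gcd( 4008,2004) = 2004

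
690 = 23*30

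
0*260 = 0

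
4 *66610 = 266440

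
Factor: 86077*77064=6633437928 = 2^3*3^1 * 13^2*19^1*86077^1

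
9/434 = 9/434 = 0.02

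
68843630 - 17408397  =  51435233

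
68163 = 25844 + 42319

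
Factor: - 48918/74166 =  - 31/47 = -31^1*47^( - 1)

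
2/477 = 2/477 = 0.00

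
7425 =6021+1404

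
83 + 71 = 154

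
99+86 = 185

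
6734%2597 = 1540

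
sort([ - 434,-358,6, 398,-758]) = [-758,-434 ,-358, 6, 398]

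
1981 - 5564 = - 3583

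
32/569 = 32/569 = 0.06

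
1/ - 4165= - 1 + 4164/4165 = - 0.00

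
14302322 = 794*18013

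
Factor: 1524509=7^1*17^1*23^1*557^1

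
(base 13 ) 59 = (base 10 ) 74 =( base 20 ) 3e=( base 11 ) 68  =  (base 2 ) 1001010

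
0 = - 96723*0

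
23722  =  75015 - 51293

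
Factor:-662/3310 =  - 1/5 = - 5^(  -  1)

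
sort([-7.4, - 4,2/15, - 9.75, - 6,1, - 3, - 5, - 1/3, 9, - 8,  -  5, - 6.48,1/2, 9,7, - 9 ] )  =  [ - 9.75, - 9, - 8 , - 7.4, -6.48, - 6, - 5 ,-5, - 4,-3,-1/3 , 2/15,1/2,  1,7, 9,9 ] 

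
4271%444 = 275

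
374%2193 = 374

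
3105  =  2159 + 946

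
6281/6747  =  6281/6747 = 0.93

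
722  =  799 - 77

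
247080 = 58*4260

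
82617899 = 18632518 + 63985381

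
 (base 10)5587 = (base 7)22201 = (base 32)5ej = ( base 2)1010111010011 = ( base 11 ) 421a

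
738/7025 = 738/7025 = 0.11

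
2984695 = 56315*53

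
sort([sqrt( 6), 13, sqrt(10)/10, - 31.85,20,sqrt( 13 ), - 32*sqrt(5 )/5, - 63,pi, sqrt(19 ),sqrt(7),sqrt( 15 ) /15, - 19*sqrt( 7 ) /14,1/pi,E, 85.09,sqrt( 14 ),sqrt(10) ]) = [ - 63, - 31.85, -32*sqrt( 5)/5,-19 * sqrt(7)/14,sqrt(15 ) /15, sqrt( 10 )/10, 1/pi, sqrt( 6), sqrt( 7 ), E, pi,sqrt( 10 ) , sqrt( 13) , sqrt( 14),  sqrt ( 19),13,20,85.09]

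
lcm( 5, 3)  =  15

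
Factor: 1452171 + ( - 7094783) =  - 5642612=- 2^2*1410653^1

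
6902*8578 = 59205356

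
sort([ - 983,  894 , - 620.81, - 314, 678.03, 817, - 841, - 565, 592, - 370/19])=[ - 983, - 841, - 620.81, - 565, - 314, - 370/19 , 592, 678.03,  817, 894 ] 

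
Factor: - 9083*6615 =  - 3^3*5^1*7^2*31^1*293^1 = - 60084045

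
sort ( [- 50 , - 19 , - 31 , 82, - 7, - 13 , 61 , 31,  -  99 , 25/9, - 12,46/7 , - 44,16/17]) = [ - 99,-50,  -  44, - 31, - 19, - 13, - 12, - 7, 16/17,25/9,  46/7, 31 , 61, 82]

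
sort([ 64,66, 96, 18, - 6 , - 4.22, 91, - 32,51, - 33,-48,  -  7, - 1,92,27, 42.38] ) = [ - 48, - 33  , - 32,-7, - 6,-4.22, - 1 , 18,27,42.38, 51,64, 66, 91,92,96]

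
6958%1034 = 754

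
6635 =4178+2457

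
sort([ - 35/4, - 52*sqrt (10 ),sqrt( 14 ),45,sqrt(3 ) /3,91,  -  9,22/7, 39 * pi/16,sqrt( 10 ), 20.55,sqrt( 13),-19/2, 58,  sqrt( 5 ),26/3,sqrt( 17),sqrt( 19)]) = [ -52*sqrt( 10), - 19/2,-9, - 35/4, sqrt ( 3)/3,sqrt( 5),22/7, sqrt ( 10),sqrt(13 ), sqrt( 14), sqrt( 17), sqrt( 19),39* pi/16, 26/3, 20.55, 45, 58, 91 ]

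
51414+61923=113337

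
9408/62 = 151 + 23/31 = 151.74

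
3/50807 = 3/50807 = 0.00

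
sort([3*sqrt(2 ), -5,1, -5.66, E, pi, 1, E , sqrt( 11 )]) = [  -  5.66 ,  -  5, 1,1,E,E,pi, sqrt ( 11 ),3*sqrt( 2)]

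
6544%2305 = 1934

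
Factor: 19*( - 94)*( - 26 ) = 2^2*13^1*19^1*47^1 = 46436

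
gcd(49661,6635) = 1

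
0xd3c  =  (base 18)A84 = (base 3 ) 11122111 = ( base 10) 3388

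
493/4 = 123 + 1/4 = 123.25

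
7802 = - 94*( - 83) 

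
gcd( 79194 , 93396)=6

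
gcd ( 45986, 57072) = 2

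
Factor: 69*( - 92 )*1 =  - 2^2*3^1*23^2 = -6348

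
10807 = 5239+5568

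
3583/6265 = 3583/6265 = 0.57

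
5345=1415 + 3930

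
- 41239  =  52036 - 93275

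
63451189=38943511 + 24507678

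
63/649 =63/649 =0.10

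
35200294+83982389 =119182683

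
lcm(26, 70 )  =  910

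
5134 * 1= 5134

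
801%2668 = 801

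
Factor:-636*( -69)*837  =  2^2*3^5*23^1*31^1*53^1 = 36730908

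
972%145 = 102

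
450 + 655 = 1105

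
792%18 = 0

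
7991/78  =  7991/78 = 102.45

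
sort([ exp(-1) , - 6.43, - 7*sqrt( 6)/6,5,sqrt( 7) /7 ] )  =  [ - 6.43, - 7*sqrt (6)/6,exp( - 1), sqrt(7)/7, 5]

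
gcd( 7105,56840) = 7105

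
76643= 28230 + 48413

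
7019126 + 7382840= 14401966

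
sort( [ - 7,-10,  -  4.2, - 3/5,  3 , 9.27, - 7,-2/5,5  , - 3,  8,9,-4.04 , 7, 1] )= [ - 10, - 7 , - 7, - 4.2 , - 4.04,-3, - 3/5 , - 2/5,1, 3,5,7,8,  9,9.27 ] 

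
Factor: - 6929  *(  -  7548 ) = 52300092 = 2^2*3^1*13^2*17^1*37^1*41^1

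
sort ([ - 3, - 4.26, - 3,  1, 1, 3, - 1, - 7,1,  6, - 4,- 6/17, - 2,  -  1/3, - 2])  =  [-7, - 4.26, - 4, - 3, - 3 , - 2, - 2, - 1  ,-6/17,-1/3, 1, 1, 1, 3 , 6]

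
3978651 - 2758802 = 1219849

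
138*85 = 11730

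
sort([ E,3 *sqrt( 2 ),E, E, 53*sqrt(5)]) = [E,E, E,3*sqrt(2 ),53*sqrt( 5 )] 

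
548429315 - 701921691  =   - 153492376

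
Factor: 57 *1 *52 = 2^2 * 3^1*13^1 * 19^1 = 2964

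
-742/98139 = -742/98139  =  - 0.01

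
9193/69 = 9193/69=133.23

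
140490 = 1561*90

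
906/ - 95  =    -  10+44/95 =- 9.54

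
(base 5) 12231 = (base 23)1HL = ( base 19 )2BA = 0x3ad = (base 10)941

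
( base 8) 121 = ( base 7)144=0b1010001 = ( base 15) 56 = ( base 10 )81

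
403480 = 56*7205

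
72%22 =6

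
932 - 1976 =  - 1044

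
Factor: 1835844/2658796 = 3^1  *7^ ( - 1 )*59^1 * 269^(-1 )*353^ (-1 )* 2593^1 = 458961/664699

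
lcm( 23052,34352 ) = 1751952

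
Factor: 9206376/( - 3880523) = - 2^3*3^1*37^( - 1)*167^1*2297^1*104879^(-1)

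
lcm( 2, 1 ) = 2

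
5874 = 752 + 5122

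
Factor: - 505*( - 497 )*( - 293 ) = - 73538605 = - 5^1*7^1*71^1*101^1*293^1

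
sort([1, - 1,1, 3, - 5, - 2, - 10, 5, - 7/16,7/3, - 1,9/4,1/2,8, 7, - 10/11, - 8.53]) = [ - 10,-8.53,  -  5, - 2, - 1 , - 1, - 10/11, - 7/16,1/2,1,1,9/4,7/3,3,5, 7, 8]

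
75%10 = 5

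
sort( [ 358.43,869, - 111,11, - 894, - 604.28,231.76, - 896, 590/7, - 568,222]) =[ - 896, - 894,  -  604.28, - 568, - 111,11,  590/7, 222, 231.76,358.43,869] 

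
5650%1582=904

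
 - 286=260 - 546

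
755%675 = 80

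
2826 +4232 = 7058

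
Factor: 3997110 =2^1*3^1*5^1 * 13^1*37^1*277^1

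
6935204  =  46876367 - 39941163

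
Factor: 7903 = 7^1 * 1129^1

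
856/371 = 856/371 = 2.31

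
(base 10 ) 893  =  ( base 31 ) SP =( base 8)1575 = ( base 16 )37d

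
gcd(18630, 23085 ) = 405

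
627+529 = 1156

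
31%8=7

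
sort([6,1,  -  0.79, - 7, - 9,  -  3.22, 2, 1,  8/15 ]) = [  -  9,  -  7, - 3.22, - 0.79, 8/15, 1, 1, 2, 6]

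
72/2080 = 9/260 = 0.03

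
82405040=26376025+56029015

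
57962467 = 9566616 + 48395851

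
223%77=69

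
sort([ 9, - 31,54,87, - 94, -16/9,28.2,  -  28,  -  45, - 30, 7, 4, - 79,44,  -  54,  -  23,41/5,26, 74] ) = [ - 94 ,-79,-54,  -  45, - 31, -30 , - 28, - 23,-16/9,4,7,41/5,9, 26,28.2, 44,54, 74, 87] 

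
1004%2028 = 1004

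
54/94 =27/47 = 0.57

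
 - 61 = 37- 98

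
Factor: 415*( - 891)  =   - 369765=- 3^4 * 5^1*11^1*83^1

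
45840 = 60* 764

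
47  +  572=619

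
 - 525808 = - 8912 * 59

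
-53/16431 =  - 53/16431 = - 0.00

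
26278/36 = 729 + 17/18=729.94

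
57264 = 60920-3656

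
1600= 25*64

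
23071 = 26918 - 3847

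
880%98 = 96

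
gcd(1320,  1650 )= 330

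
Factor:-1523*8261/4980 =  - 12581503/4980 = - 2^(-2)*3^( -1 ) * 5^(-1 ) *11^1*83^ (-1) * 751^1 * 1523^1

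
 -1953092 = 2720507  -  4673599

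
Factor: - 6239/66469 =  - 13^(-1) *17^1*367^1*5113^( - 1 )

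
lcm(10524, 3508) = 10524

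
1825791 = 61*29931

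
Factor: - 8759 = - 19^1*461^1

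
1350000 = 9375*144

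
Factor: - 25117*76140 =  - 2^2*3^4*5^1*47^1*25117^1  =  -1912408380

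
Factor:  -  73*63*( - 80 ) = 2^4*3^2 * 5^1 *7^1*73^1 = 367920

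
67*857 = 57419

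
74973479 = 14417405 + 60556074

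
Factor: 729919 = 729919^1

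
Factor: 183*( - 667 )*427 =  - 52120047 = - 3^1*7^1 * 23^1* 29^1 * 61^2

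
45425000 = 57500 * 790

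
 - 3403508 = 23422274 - 26825782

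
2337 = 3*779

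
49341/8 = 49341/8 = 6167.62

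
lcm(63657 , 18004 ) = 1782396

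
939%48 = 27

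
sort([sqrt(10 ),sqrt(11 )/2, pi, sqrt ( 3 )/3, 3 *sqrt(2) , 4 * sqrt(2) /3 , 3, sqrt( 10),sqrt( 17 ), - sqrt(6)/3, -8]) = [-8, - sqrt(6)/3,sqrt(3)/3, sqrt( 11)/2, 4 * sqrt ( 2) /3, 3, pi,sqrt(10 )  ,  sqrt(10), sqrt( 17), 3*sqrt(2 )] 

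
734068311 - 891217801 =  - 157149490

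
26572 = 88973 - 62401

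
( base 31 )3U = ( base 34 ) 3l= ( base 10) 123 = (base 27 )4f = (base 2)1111011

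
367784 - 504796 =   -  137012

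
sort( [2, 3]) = [2, 3 ] 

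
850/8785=170/1757 = 0.10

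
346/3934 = 173/1967=0.09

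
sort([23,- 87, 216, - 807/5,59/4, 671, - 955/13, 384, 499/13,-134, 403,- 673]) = [ - 673, - 807/5, - 134,-87, - 955/13,59/4, 23, 499/13, 216,384, 403,671]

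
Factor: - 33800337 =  -3^2*107^1*35099^1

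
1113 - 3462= - 2349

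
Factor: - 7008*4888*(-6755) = 2^8*3^1 * 5^1*7^1*13^1*47^1 * 73^1*193^1 = 231393227520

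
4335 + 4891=9226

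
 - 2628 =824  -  3452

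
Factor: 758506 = 2^1 * 7^1*17^1*3187^1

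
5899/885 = 6 + 589/885 = 6.67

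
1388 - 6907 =-5519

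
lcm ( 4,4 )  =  4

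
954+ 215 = 1169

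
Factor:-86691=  -3^1 *11^1 * 37^1*71^1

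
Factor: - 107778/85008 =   -  2^( - 3)*7^ ( - 1 ) * 71^1  =  -71/56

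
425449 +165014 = 590463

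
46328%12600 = 8528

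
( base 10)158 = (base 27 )5N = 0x9e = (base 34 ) 4M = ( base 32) 4U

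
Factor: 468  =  2^2*3^2 * 13^1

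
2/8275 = 2/8275  =  0.00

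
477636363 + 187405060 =665041423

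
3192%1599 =1593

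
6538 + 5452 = 11990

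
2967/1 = 2967 =2967.00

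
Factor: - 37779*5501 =  -  207822279 = - 3^1 * 7^2*257^1 *5501^1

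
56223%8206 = 6987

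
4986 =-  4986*(- 1) 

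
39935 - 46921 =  - 6986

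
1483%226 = 127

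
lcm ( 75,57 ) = 1425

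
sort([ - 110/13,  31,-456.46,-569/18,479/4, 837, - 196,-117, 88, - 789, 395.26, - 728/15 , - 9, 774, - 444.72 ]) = [  -  789,- 456.46,  -  444.72, - 196,-117, - 728/15  ,-569/18, - 9,-110/13,31,88, 479/4, 395.26 , 774,837]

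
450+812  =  1262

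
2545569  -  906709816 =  - 904164247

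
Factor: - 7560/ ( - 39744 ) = 2^(  -  3 )*5^1*7^1*23^(- 1) = 35/184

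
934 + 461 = 1395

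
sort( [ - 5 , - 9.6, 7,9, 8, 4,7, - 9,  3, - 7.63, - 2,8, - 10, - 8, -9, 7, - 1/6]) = [ - 10 , - 9.6,-9, - 9, - 8, - 7.63, - 5, - 2, - 1/6,3, 4,7, 7,7,8,8,9] 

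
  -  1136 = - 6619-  - 5483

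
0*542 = 0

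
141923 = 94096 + 47827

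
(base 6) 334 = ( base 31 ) 46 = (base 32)42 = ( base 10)130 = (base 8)202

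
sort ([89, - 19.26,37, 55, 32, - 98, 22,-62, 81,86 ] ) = [-98,  -  62, - 19.26, 22 , 32,  37,55,  81, 86,89]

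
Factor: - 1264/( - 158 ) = 2^3 = 8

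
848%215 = 203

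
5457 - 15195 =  - 9738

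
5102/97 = 52 + 58/97 = 52.60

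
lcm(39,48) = 624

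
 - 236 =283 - 519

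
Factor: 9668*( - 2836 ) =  - 27418448 = -  2^4 * 709^1*2417^1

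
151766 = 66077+85689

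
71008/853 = 71008/853 = 83.25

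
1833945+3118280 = 4952225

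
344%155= 34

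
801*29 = 23229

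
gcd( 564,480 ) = 12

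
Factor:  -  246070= - 2^1 * 5^1*11^1*2237^1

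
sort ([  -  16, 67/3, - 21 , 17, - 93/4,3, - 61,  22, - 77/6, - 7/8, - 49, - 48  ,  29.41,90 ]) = [-61, - 49, - 48,-93/4, - 21,- 16, - 77/6, - 7/8, 3, 17, 22,67/3,  29.41, 90 ]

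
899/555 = 1 + 344/555 = 1.62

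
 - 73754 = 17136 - 90890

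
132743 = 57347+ 75396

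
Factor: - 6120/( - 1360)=9/2 = 2^( - 1 )*3^2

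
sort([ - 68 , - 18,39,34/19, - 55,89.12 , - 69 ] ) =[ - 69, -68, - 55, - 18, 34/19, 39,  89.12]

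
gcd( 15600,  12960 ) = 240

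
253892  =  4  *63473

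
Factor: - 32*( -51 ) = 2^5* 3^1*17^1 = 1632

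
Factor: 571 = 571^1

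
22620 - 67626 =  - 45006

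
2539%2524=15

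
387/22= 17 + 13/22= 17.59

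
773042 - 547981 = 225061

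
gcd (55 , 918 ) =1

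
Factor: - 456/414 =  - 2^2* 3^ ( - 1)*19^1 *23^( - 1)= - 76/69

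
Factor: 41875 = 5^4 *67^1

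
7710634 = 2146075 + 5564559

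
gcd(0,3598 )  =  3598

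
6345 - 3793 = 2552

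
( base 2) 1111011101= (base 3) 1100122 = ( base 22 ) 20l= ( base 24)1H5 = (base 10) 989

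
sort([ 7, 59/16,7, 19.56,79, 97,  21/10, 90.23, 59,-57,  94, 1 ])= [ - 57, 1 , 21/10,  59/16, 7,7, 19.56,59, 79, 90.23, 94,97]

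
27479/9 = 3053  +  2/9 = 3053.22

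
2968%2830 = 138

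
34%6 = 4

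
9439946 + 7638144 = 17078090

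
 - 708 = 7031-7739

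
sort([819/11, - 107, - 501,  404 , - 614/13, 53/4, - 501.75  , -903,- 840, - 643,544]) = [-903, - 840,-643, - 501.75, - 501, - 107, - 614/13,  53/4, 819/11, 404, 544]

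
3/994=3/994= 0.00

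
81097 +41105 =122202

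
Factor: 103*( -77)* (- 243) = 3^5* 7^1*11^1*103^1 =1927233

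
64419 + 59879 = 124298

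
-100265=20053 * (-5) 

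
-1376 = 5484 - 6860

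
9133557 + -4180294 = 4953263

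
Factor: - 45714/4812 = - 2^(-1)*19^1 = -  19/2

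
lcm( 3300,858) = 42900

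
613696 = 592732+20964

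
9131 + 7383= 16514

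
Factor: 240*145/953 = 2^4*3^1 * 5^2*29^1*953^( - 1 ) = 34800/953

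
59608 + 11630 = 71238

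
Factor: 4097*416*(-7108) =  - 2^7*13^1*17^1*241^1*1777^1 = -  12114534016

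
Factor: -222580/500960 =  - 359/808 = - 2^ (  -  3)*101^ (-1) * 359^1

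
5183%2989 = 2194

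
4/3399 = 4/3399= 0.00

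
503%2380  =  503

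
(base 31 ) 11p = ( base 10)1017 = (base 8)1771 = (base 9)1350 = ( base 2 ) 1111111001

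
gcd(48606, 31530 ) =6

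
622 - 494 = 128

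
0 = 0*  24177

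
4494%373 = 18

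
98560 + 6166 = 104726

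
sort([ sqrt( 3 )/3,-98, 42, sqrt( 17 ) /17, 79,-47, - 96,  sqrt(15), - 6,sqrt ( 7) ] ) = [ - 98, - 96, - 47, - 6, sqrt(17 ) /17, sqrt(3 ) /3, sqrt( 7), sqrt ( 15 ), 42,79 ]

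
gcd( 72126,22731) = 3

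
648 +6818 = 7466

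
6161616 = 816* 7551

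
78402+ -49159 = 29243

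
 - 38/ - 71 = 38/71 =0.54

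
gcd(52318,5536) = 2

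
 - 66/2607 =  - 1 + 77/79 = - 0.03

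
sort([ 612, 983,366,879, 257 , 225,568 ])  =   [ 225, 257,366,568, 612 , 879,983 ] 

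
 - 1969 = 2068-4037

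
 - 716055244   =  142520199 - 858575443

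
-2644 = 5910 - 8554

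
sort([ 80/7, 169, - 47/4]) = [ - 47/4,80/7,169]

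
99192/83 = 99192/83=1195.08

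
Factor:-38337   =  -3^1*13^1 * 983^1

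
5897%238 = 185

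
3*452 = 1356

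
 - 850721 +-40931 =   -  891652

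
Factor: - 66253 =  -11^1*19^1*317^1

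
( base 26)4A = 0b1110010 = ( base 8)162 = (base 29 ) 3R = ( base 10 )114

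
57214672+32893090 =90107762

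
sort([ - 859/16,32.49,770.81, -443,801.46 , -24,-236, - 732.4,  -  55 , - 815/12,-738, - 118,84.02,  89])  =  [ - 738, - 732.4, -443, - 236, - 118, - 815/12, - 55,  -  859/16,-24,  32.49,84.02,  89,  770.81,801.46]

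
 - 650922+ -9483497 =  - 10134419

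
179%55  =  14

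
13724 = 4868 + 8856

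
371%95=86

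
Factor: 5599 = 11^1*509^1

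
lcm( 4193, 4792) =33544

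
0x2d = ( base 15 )30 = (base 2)101101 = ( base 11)41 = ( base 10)45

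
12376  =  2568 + 9808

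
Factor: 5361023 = 5361023^1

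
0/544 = 0 =0.00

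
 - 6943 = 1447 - 8390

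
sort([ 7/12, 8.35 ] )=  [7/12, 8.35 ]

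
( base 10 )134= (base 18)78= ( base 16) 86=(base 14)98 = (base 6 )342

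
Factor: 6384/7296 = 7/8= 2^( - 3) * 7^1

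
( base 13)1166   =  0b100110010010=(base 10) 2450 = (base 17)882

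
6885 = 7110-225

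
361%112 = 25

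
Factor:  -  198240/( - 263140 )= 2^3* 3^1*7^1*223^( - 1 ) = 168/223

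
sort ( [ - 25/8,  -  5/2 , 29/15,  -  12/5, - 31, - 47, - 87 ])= [ - 87,  -  47, - 31, - 25/8, - 5/2, - 12/5,  29/15 ] 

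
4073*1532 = 6239836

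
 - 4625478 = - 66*70083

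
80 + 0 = 80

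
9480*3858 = 36573840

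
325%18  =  1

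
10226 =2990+7236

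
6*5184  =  31104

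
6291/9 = 699 = 699.00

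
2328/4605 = 776/1535 = 0.51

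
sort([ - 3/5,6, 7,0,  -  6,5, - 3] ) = [  -  6, - 3, - 3/5,  0,5,6,7 ] 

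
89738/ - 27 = - 3324 + 10/27 = - 3323.63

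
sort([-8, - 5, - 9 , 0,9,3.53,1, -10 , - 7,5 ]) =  [ -10, - 9,-8,-7, - 5,  0 , 1, 3.53, 5, 9]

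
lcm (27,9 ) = 27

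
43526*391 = 17018666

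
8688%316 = 156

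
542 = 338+204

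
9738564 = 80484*121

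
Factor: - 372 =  - 2^2*3^1*31^1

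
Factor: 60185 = 5^1*12037^1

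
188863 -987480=  -  798617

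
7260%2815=1630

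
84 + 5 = 89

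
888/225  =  3 + 71/75 = 3.95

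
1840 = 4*460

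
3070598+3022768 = 6093366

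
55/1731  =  55/1731= 0.03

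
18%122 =18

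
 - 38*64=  - 2432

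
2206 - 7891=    - 5685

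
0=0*79294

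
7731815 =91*84965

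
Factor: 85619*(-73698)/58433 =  - 2^1*3^1*173^1*823^( - 1) * 85619^1 = - 88872522/823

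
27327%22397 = 4930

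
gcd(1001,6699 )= 77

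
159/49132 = 159/49132= 0.00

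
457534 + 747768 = 1205302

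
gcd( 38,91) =1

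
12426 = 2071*6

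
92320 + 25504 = 117824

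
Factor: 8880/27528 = 2^1*5^1*31^( - 1 ) = 10/31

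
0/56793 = 0 = 0.00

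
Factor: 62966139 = 3^1*109^1  *  192557^1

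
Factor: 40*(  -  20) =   -  800 = - 2^5*5^2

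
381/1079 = 381/1079 = 0.35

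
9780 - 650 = 9130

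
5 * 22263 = 111315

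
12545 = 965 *13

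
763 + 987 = 1750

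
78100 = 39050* 2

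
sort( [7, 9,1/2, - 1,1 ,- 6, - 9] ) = [ - 9, - 6,- 1, 1/2,1,  7,9]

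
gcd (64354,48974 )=2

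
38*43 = 1634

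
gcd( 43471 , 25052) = 1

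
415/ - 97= - 5  +  70/97 = - 4.28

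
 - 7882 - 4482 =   -  12364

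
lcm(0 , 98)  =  0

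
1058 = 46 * 23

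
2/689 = 2/689  =  0.00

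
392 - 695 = - 303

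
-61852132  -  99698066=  - 161550198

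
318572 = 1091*292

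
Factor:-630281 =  - 630281^1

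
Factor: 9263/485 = 5^( - 1 ) * 59^1*97^ ( - 1 ) * 157^1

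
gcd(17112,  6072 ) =552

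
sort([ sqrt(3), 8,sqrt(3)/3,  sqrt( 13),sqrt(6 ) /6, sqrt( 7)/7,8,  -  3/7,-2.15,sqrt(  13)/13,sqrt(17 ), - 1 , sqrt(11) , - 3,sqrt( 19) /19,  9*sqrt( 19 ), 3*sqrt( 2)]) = [-3, - 2.15,-1,-3/7, sqrt( 19)/19, sqrt( 13) /13, sqrt( 7)/7 , sqrt(6)/6,sqrt(3)/3,sqrt (3 ),sqrt(11), sqrt( 13),sqrt(17),3*sqrt( 2),8  ,  8 , 9*sqrt( 19)] 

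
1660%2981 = 1660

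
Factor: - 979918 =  - 2^1*489959^1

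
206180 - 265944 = - 59764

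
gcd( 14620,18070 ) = 10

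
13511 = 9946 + 3565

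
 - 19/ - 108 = 19/108= 0.18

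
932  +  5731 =6663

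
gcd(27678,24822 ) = 42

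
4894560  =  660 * 7416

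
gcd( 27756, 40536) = 36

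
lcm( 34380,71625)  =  859500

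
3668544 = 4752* 772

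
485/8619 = 485/8619 = 0.06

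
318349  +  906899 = 1225248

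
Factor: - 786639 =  - 3^1*7^1*47^1*797^1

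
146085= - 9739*( - 15)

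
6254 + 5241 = 11495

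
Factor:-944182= -2^1*29^1*73^1*223^1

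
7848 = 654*12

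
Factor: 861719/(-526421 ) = -7^(-1)*157^ (- 1)*479^( - 1) * 861719^1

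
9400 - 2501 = 6899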